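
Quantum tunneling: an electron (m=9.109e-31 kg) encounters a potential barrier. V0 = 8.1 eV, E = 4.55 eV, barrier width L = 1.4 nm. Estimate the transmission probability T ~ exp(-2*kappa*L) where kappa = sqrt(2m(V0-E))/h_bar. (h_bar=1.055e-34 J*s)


V0 - E = 3.55 eV = 5.6871e-19 J
kappa = sqrt(2 * m * (V0-E)) / h_bar
= sqrt(2 * 9.109e-31 * 5.6871e-19) / 1.055e-34
= 9.6481e+09 /m
2*kappa*L = 2 * 9.6481e+09 * 1.4e-9
= 27.0148
T = exp(-27.0148) = 1.851963e-12

1.851963e-12


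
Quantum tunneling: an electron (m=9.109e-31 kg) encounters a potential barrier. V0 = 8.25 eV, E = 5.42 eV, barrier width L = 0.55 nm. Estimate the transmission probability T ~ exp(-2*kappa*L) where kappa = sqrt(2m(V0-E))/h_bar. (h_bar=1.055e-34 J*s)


V0 - E = 2.83 eV = 4.5337e-19 J
kappa = sqrt(2 * m * (V0-E)) / h_bar
= sqrt(2 * 9.109e-31 * 4.5337e-19) / 1.055e-34
= 8.6143e+09 /m
2*kappa*L = 2 * 8.6143e+09 * 0.55e-9
= 9.4758
T = exp(-9.4758) = 7.668674e-05

7.668674e-05


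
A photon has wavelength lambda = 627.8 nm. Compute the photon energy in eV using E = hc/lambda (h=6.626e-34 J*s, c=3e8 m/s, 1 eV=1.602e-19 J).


E = hc / lambda
= (6.626e-34)(3e8) / (627.8e-9)
= 1.9878e-25 / 6.2780e-07
= 3.1663e-19 J
Converting to eV: 3.1663e-19 / 1.602e-19
= 1.9765 eV

1.9765


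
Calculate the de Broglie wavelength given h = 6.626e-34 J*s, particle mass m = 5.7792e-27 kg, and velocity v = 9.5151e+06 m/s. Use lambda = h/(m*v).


lambda = h / (m * v)
= 6.626e-34 / (5.7792e-27 * 9.5151e+06)
= 6.626e-34 / 5.4990e-20
= 1.2050e-14 m

1.2050e-14


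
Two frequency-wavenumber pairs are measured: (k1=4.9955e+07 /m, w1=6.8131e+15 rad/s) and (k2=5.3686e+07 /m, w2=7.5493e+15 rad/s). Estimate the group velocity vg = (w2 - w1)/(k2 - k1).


vg = (w2 - w1) / (k2 - k1)
= (7.5493e+15 - 6.8131e+15) / (5.3686e+07 - 4.9955e+07)
= 7.3620e+14 / 3.7310e+06
= 1.9732e+08 m/s

1.9732e+08


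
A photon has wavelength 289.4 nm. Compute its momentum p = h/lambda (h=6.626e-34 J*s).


p = h / lambda
= 6.626e-34 / (289.4e-9)
= 6.626e-34 / 2.8940e-07
= 2.2896e-27 kg*m/s

2.2896e-27


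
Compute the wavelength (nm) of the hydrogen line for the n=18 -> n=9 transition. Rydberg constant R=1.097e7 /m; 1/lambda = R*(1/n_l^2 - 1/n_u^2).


1/lambda = R * (1/n_l^2 - 1/n_u^2)
= 1.097e7 * (1/9^2 - 1/18^2)
= 1.097e7 * (0.012346 - 0.003086)
= 1.097e7 * 0.009259
= 1.0157e+05 /m
lambda = 1 / 1.0157e+05 = 9845.0319 nm

9845.0319


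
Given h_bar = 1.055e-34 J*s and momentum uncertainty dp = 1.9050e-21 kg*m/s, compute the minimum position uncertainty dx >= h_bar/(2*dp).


dx = h_bar / (2 * dp)
= 1.055e-34 / (2 * 1.9050e-21)
= 1.055e-34 / 3.8100e-21
= 2.7690e-14 m

2.7690e-14


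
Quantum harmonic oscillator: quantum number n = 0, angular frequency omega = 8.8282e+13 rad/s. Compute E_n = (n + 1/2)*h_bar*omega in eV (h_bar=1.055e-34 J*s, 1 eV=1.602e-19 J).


E = (n + 1/2) * h_bar * omega
= (0 + 0.5) * 1.055e-34 * 8.8282e+13
= 0.5 * 9.3138e-21
= 4.6569e-21 J
= 0.0291 eV

0.0291


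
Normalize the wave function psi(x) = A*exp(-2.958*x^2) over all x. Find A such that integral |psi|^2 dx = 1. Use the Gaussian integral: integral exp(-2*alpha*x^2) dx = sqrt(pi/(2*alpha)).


integral |psi|^2 dx = A^2 * sqrt(pi/(2*alpha)) = 1
A^2 = sqrt(2*alpha/pi)
= sqrt(2 * 2.958 / pi)
= 1.372269
A = sqrt(1.372269)
= 1.1714

1.1714


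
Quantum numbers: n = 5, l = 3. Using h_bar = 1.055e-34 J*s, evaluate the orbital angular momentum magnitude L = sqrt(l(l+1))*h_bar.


L = sqrt(l*(l+1)) * h_bar
= sqrt(3 * 4) * 1.055e-34
= sqrt(12) * 1.055e-34
= 3.4641 * 1.055e-34
= 3.6546e-34 J*s

3.6546e-34


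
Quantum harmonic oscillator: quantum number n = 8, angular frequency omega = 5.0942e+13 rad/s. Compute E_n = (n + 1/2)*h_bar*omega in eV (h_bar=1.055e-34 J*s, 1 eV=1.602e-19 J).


E = (n + 1/2) * h_bar * omega
= (8 + 0.5) * 1.055e-34 * 5.0942e+13
= 8.5 * 5.3744e-21
= 4.5682e-20 J
= 0.2852 eV

0.2852


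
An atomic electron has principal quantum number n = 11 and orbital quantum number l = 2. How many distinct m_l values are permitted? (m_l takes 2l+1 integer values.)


m_l ranges from -l to +l in integer steps
So m_l goes from -2 to +2
Count = 2l + 1 = 2*2 + 1
= 5

5


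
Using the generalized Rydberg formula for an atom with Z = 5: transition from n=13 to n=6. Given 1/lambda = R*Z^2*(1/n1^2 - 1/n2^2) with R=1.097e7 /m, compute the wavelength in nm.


1/lambda = R * Z^2 * (1/n1^2 - 1/n2^2)
= 1.097e7 * 5^2 * (1/6^2 - 1/13^2)
= 1.097e7 * 25 * (0.027778 - 0.005917)
= 5.9953e+06 /m
lambda = 1 / 5.9953e+06
= 166.798 nm

166.798


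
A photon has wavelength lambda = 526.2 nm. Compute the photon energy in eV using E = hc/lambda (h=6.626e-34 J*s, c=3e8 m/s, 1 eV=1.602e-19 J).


E = hc / lambda
= (6.626e-34)(3e8) / (526.2e-9)
= 1.9878e-25 / 5.2620e-07
= 3.7777e-19 J
Converting to eV: 3.7777e-19 / 1.602e-19
= 2.3581 eV

2.3581


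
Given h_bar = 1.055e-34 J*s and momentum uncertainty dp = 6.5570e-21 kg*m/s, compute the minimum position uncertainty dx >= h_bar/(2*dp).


dx = h_bar / (2 * dp)
= 1.055e-34 / (2 * 6.5570e-21)
= 1.055e-34 / 1.3114e-20
= 8.0448e-15 m

8.0448e-15


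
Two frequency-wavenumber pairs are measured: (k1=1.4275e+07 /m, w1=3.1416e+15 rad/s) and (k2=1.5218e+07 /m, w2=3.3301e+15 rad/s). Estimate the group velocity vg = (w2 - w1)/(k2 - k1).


vg = (w2 - w1) / (k2 - k1)
= (3.3301e+15 - 3.1416e+15) / (1.5218e+07 - 1.4275e+07)
= 1.8850e+14 / 9.4300e+05
= 1.9989e+08 m/s

1.9989e+08


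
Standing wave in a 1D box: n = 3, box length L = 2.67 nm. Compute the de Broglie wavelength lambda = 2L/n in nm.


lambda = 2L / n
= 2 * 2.67 / 3
= 5.34 / 3
= 1.78 nm

1.78


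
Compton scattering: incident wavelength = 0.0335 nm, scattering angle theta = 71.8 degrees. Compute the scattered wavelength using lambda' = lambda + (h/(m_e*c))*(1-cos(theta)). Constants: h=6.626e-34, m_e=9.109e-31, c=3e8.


Compton wavelength: h/(m_e*c) = 2.4247e-12 m
d_lambda = 2.4247e-12 * (1 - cos(71.8 deg))
= 2.4247e-12 * 0.687665
= 1.6674e-12 m = 0.001667 nm
lambda' = 0.0335 + 0.001667
= 0.035167 nm

0.035167


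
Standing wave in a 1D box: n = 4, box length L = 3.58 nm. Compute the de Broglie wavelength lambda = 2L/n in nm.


lambda = 2L / n
= 2 * 3.58 / 4
= 7.16 / 4
= 1.79 nm

1.79


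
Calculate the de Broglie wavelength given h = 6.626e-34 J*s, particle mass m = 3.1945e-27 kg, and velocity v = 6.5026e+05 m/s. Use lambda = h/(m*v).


lambda = h / (m * v)
= 6.626e-34 / (3.1945e-27 * 6.5026e+05)
= 6.626e-34 / 2.0773e-21
= 3.1898e-13 m

3.1898e-13


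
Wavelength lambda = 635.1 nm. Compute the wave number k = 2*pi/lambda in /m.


k = 2 * pi / lambda
= 6.2832 / (635.1e-9)
= 6.2832 / 6.3510e-07
= 9.8932e+06 /m

9.8932e+06


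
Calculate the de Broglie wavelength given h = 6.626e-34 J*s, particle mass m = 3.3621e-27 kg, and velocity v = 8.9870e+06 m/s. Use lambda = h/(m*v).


lambda = h / (m * v)
= 6.626e-34 / (3.3621e-27 * 8.9870e+06)
= 6.626e-34 / 3.0215e-20
= 2.1929e-14 m

2.1929e-14


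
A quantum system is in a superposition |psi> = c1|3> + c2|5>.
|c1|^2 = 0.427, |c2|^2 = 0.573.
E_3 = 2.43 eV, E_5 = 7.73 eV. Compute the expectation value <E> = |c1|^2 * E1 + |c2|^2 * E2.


<E> = |c1|^2 * E1 + |c2|^2 * E2
= 0.427 * 2.43 + 0.573 * 7.73
= 1.0376 + 4.4293
= 5.4669 eV

5.4669


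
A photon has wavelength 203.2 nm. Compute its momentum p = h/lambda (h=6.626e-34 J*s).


p = h / lambda
= 6.626e-34 / (203.2e-9)
= 6.626e-34 / 2.0320e-07
= 3.2608e-27 kg*m/s

3.2608e-27


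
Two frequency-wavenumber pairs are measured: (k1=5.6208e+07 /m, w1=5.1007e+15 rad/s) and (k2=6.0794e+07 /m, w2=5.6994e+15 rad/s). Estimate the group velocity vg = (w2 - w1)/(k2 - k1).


vg = (w2 - w1) / (k2 - k1)
= (5.6994e+15 - 5.1007e+15) / (6.0794e+07 - 5.6208e+07)
= 5.9870e+14 / 4.5860e+06
= 1.3055e+08 m/s

1.3055e+08


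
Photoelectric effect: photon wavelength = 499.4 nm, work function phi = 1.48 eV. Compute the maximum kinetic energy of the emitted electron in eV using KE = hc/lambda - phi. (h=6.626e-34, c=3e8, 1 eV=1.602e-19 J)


E_photon = hc / lambda
= (6.626e-34)(3e8) / (499.4e-9)
= 3.9804e-19 J
= 2.4846 eV
KE = E_photon - phi
= 2.4846 - 1.48
= 1.0046 eV

1.0046


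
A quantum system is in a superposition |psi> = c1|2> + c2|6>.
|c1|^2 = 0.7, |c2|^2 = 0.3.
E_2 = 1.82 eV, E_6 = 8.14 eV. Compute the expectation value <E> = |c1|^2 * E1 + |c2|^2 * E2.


<E> = |c1|^2 * E1 + |c2|^2 * E2
= 0.7 * 1.82 + 0.3 * 8.14
= 1.274 + 2.442
= 3.716 eV

3.716


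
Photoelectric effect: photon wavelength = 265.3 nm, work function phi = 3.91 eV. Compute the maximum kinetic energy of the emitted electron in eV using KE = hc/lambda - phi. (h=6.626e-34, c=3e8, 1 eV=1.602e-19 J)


E_photon = hc / lambda
= (6.626e-34)(3e8) / (265.3e-9)
= 7.4926e-19 J
= 4.6771 eV
KE = E_photon - phi
= 4.6771 - 3.91
= 0.7671 eV

0.7671


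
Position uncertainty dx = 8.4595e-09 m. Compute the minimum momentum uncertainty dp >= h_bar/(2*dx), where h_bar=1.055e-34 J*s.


dp = h_bar / (2 * dx)
= 1.055e-34 / (2 * 8.4595e-09)
= 1.055e-34 / 1.6919e-08
= 6.2356e-27 kg*m/s

6.2356e-27


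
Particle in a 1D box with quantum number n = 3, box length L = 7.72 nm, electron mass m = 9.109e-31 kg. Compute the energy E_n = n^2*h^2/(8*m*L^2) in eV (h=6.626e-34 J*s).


E = n^2 * h^2 / (8 * m * L^2)
= 3^2 * (6.626e-34)^2 / (8 * 9.109e-31 * (7.72e-9)^2)
= 9 * 4.3904e-67 / (8 * 9.109e-31 * 5.9598e-17)
= 9.0981e-21 J
= 0.0568 eV

0.0568


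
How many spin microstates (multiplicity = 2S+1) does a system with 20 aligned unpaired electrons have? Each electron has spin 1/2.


Total spin S = N * (1/2) = 20 * 0.5 = 10.0
Spin multiplicity = 2S + 1
= 2 * 10.0 + 1
= 21

21


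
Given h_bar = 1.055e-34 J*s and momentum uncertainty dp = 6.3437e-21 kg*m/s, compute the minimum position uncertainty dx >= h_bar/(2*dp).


dx = h_bar / (2 * dp)
= 1.055e-34 / (2 * 6.3437e-21)
= 1.055e-34 / 1.2687e-20
= 8.3153e-15 m

8.3153e-15


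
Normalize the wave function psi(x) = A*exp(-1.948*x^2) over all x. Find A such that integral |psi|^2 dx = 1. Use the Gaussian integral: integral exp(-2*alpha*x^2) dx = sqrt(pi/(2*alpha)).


integral |psi|^2 dx = A^2 * sqrt(pi/(2*alpha)) = 1
A^2 = sqrt(2*alpha/pi)
= sqrt(2 * 1.948 / pi)
= 1.113614
A = sqrt(1.113614)
= 1.0553

1.0553


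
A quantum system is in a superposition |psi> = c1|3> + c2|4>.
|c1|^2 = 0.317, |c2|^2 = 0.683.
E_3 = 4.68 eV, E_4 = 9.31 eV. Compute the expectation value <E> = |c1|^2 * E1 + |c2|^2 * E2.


<E> = |c1|^2 * E1 + |c2|^2 * E2
= 0.317 * 4.68 + 0.683 * 9.31
= 1.4836 + 6.3587
= 7.8423 eV

7.8423


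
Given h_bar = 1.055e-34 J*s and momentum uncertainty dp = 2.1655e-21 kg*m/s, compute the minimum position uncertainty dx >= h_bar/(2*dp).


dx = h_bar / (2 * dp)
= 1.055e-34 / (2 * 2.1655e-21)
= 1.055e-34 / 4.3310e-21
= 2.4359e-14 m

2.4359e-14


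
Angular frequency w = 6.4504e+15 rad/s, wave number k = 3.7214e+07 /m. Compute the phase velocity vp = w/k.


vp = w / k
= 6.4504e+15 / 3.7214e+07
= 1.7333e+08 m/s

1.7333e+08


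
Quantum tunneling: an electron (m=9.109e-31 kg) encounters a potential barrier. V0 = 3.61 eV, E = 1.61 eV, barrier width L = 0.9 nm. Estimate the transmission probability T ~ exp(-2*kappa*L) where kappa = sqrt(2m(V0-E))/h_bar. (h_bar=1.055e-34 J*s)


V0 - E = 2.0 eV = 3.2040e-19 J
kappa = sqrt(2 * m * (V0-E)) / h_bar
= sqrt(2 * 9.109e-31 * 3.2040e-19) / 1.055e-34
= 7.2418e+09 /m
2*kappa*L = 2 * 7.2418e+09 * 0.9e-9
= 13.0352
T = exp(-13.0352) = 2.182219e-06

2.182219e-06


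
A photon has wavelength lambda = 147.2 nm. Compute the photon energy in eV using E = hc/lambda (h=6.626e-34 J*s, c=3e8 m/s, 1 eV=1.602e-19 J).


E = hc / lambda
= (6.626e-34)(3e8) / (147.2e-9)
= 1.9878e-25 / 1.4720e-07
= 1.3504e-18 J
Converting to eV: 1.3504e-18 / 1.602e-19
= 8.4295 eV

8.4295


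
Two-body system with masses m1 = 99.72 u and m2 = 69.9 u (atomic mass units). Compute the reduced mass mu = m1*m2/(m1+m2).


mu = m1 * m2 / (m1 + m2)
= 99.72 * 69.9 / (99.72 + 69.9)
= 6970.428 / 169.62
= 41.0944 u

41.0944


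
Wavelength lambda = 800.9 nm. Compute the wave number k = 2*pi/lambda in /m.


k = 2 * pi / lambda
= 6.2832 / (800.9e-9)
= 6.2832 / 8.0090e-07
= 7.8452e+06 /m

7.8452e+06


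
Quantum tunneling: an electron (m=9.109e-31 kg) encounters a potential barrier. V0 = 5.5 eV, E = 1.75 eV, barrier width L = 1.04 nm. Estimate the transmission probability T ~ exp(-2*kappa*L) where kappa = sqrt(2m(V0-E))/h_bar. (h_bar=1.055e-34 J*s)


V0 - E = 3.75 eV = 6.0075e-19 J
kappa = sqrt(2 * m * (V0-E)) / h_bar
= sqrt(2 * 9.109e-31 * 6.0075e-19) / 1.055e-34
= 9.9162e+09 /m
2*kappa*L = 2 * 9.9162e+09 * 1.04e-9
= 20.6257
T = exp(-20.6257) = 1.102515e-09

1.102515e-09


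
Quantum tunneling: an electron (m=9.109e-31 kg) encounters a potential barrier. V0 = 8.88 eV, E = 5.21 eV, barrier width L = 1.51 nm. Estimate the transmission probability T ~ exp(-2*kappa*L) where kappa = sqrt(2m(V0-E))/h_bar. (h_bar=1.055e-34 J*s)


V0 - E = 3.67 eV = 5.8793e-19 J
kappa = sqrt(2 * m * (V0-E)) / h_bar
= sqrt(2 * 9.109e-31 * 5.8793e-19) / 1.055e-34
= 9.8098e+09 /m
2*kappa*L = 2 * 9.8098e+09 * 1.51e-9
= 29.6257
T = exp(-29.6257) = 1.360527e-13

1.360527e-13


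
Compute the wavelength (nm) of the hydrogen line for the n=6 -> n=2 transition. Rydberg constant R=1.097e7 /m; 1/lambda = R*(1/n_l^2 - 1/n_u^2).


1/lambda = R * (1/n_l^2 - 1/n_u^2)
= 1.097e7 * (1/2^2 - 1/6^2)
= 1.097e7 * (0.25 - 0.027778)
= 1.097e7 * 0.222222
= 2.4378e+06 /m
lambda = 1 / 2.4378e+06 = 410.2097 nm

410.2097


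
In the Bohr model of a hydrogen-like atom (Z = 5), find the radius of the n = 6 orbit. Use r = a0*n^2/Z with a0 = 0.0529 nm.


r = a0 * n^2 / Z
= 0.0529 * 6^2 / 5
= 0.0529 * 36 / 5
= 0.3809 nm

0.3809


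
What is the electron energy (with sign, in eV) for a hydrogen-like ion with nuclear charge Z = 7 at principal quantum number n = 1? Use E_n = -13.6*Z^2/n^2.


E_n = -13.6 * Z^2 / n^2
= -13.6 * 7^2 / 1^2
= -13.6 * 49 / 1
= -666.4 eV

-666.4


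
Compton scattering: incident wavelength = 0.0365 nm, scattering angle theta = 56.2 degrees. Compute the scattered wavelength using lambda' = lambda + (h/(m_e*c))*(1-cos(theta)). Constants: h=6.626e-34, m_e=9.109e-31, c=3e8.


Compton wavelength: h/(m_e*c) = 2.4247e-12 m
d_lambda = 2.4247e-12 * (1 - cos(56.2 deg))
= 2.4247e-12 * 0.443704
= 1.0759e-12 m = 0.001076 nm
lambda' = 0.0365 + 0.001076
= 0.037576 nm

0.037576


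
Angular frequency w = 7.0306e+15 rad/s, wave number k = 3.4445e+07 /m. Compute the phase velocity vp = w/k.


vp = w / k
= 7.0306e+15 / 3.4445e+07
= 2.0411e+08 m/s

2.0411e+08


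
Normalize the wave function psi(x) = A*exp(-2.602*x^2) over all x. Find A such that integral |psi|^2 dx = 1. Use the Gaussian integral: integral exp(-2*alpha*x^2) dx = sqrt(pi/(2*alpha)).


integral |psi|^2 dx = A^2 * sqrt(pi/(2*alpha)) = 1
A^2 = sqrt(2*alpha/pi)
= sqrt(2 * 2.602 / pi)
= 1.287045
A = sqrt(1.287045)
= 1.1345

1.1345


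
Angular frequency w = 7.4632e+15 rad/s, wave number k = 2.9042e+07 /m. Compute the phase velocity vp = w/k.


vp = w / k
= 7.4632e+15 / 2.9042e+07
= 2.5698e+08 m/s

2.5698e+08


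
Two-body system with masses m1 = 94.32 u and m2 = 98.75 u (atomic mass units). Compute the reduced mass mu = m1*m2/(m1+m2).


mu = m1 * m2 / (m1 + m2)
= 94.32 * 98.75 / (94.32 + 98.75)
= 9314.1 / 193.07
= 48.2421 u

48.2421


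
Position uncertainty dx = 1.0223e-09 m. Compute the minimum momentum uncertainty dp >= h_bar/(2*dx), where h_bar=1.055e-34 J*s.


dp = h_bar / (2 * dx)
= 1.055e-34 / (2 * 1.0223e-09)
= 1.055e-34 / 2.0446e-09
= 5.1599e-26 kg*m/s

5.1599e-26


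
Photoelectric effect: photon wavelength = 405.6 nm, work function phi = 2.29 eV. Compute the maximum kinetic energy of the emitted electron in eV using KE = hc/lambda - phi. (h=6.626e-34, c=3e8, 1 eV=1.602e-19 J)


E_photon = hc / lambda
= (6.626e-34)(3e8) / (405.6e-9)
= 4.9009e-19 J
= 3.0592 eV
KE = E_photon - phi
= 3.0592 - 2.29
= 0.7692 eV

0.7692


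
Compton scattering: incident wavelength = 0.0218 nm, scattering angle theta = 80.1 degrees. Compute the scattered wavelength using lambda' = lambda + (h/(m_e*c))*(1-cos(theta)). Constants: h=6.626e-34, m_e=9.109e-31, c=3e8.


Compton wavelength: h/(m_e*c) = 2.4247e-12 m
d_lambda = 2.4247e-12 * (1 - cos(80.1 deg))
= 2.4247e-12 * 0.828071
= 2.0078e-12 m = 0.002008 nm
lambda' = 0.0218 + 0.002008
= 0.023808 nm

0.023808


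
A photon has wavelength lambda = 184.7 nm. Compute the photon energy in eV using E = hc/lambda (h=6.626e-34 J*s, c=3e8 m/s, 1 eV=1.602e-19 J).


E = hc / lambda
= (6.626e-34)(3e8) / (184.7e-9)
= 1.9878e-25 / 1.8470e-07
= 1.0762e-18 J
Converting to eV: 1.0762e-18 / 1.602e-19
= 6.7181 eV

6.7181


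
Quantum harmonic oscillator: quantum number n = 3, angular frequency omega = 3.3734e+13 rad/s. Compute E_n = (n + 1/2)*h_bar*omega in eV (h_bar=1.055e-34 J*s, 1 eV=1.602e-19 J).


E = (n + 1/2) * h_bar * omega
= (3 + 0.5) * 1.055e-34 * 3.3734e+13
= 3.5 * 3.5589e-21
= 1.2456e-20 J
= 0.0778 eV

0.0778


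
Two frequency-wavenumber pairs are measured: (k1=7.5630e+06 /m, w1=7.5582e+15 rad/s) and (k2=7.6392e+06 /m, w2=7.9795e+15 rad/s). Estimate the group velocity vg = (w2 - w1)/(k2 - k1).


vg = (w2 - w1) / (k2 - k1)
= (7.9795e+15 - 7.5582e+15) / (7.6392e+06 - 7.5630e+06)
= 4.2130e+14 / 7.6200e+04
= 5.5289e+09 m/s

5.5289e+09


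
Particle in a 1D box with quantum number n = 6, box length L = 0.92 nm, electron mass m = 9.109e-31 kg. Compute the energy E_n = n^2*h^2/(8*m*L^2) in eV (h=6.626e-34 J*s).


E = n^2 * h^2 / (8 * m * L^2)
= 6^2 * (6.626e-34)^2 / (8 * 9.109e-31 * (0.92e-9)^2)
= 36 * 4.3904e-67 / (8 * 9.109e-31 * 8.4640e-19)
= 2.5625e-18 J
= 15.9958 eV

15.9958


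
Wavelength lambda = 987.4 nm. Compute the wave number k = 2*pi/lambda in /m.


k = 2 * pi / lambda
= 6.2832 / (987.4e-9)
= 6.2832 / 9.8740e-07
= 6.3634e+06 /m

6.3634e+06


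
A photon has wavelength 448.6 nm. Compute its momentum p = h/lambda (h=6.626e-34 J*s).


p = h / lambda
= 6.626e-34 / (448.6e-9)
= 6.626e-34 / 4.4860e-07
= 1.4770e-27 kg*m/s

1.4770e-27


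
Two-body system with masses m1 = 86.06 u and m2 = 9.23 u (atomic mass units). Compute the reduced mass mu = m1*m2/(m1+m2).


mu = m1 * m2 / (m1 + m2)
= 86.06 * 9.23 / (86.06 + 9.23)
= 794.3338 / 95.29
= 8.336 u

8.336


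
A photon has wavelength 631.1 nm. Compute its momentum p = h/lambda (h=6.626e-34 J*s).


p = h / lambda
= 6.626e-34 / (631.1e-9)
= 6.626e-34 / 6.3110e-07
= 1.0499e-27 kg*m/s

1.0499e-27


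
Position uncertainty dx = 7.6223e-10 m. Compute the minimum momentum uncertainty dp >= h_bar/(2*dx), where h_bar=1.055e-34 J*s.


dp = h_bar / (2 * dx)
= 1.055e-34 / (2 * 7.6223e-10)
= 1.055e-34 / 1.5245e-09
= 6.9205e-26 kg*m/s

6.9205e-26


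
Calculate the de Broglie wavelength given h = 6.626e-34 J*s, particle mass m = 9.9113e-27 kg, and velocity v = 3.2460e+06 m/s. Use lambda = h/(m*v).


lambda = h / (m * v)
= 6.626e-34 / (9.9113e-27 * 3.2460e+06)
= 6.626e-34 / 3.2172e-20
= 2.0595e-14 m

2.0595e-14


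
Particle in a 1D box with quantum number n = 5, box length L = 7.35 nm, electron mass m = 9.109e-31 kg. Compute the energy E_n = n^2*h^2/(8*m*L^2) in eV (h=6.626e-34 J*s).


E = n^2 * h^2 / (8 * m * L^2)
= 5^2 * (6.626e-34)^2 / (8 * 9.109e-31 * (7.35e-9)^2)
= 25 * 4.3904e-67 / (8 * 9.109e-31 * 5.4023e-17)
= 2.7881e-20 J
= 0.174 eV

0.174


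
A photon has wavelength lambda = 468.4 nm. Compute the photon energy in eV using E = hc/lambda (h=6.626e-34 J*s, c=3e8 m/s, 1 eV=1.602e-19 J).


E = hc / lambda
= (6.626e-34)(3e8) / (468.4e-9)
= 1.9878e-25 / 4.6840e-07
= 4.2438e-19 J
Converting to eV: 4.2438e-19 / 1.602e-19
= 2.6491 eV

2.6491


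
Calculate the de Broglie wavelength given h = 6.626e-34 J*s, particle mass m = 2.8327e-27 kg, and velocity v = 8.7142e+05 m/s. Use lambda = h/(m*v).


lambda = h / (m * v)
= 6.626e-34 / (2.8327e-27 * 8.7142e+05)
= 6.626e-34 / 2.4685e-21
= 2.6843e-13 m

2.6843e-13


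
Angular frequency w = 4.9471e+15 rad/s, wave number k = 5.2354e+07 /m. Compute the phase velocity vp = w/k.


vp = w / k
= 4.9471e+15 / 5.2354e+07
= 9.4493e+07 m/s

9.4493e+07


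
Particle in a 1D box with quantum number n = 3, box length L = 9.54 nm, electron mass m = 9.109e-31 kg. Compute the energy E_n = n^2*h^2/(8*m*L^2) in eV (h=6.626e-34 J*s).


E = n^2 * h^2 / (8 * m * L^2)
= 3^2 * (6.626e-34)^2 / (8 * 9.109e-31 * (9.54e-9)^2)
= 9 * 4.3904e-67 / (8 * 9.109e-31 * 9.1012e-17)
= 5.9578e-21 J
= 0.0372 eV

0.0372


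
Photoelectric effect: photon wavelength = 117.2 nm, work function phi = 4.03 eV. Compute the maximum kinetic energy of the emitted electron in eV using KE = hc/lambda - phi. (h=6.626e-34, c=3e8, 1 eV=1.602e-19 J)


E_photon = hc / lambda
= (6.626e-34)(3e8) / (117.2e-9)
= 1.6961e-18 J
= 10.5872 eV
KE = E_photon - phi
= 10.5872 - 4.03
= 6.5572 eV

6.5572


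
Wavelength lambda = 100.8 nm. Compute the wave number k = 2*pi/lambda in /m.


k = 2 * pi / lambda
= 6.2832 / (100.8e-9)
= 6.2832 / 1.0080e-07
= 6.2333e+07 /m

6.2333e+07


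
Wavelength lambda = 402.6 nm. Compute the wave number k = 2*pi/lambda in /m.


k = 2 * pi / lambda
= 6.2832 / (402.6e-9)
= 6.2832 / 4.0260e-07
= 1.5607e+07 /m

1.5607e+07


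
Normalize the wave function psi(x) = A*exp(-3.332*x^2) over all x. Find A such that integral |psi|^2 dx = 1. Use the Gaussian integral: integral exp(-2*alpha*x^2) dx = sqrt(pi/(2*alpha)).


integral |psi|^2 dx = A^2 * sqrt(pi/(2*alpha)) = 1
A^2 = sqrt(2*alpha/pi)
= sqrt(2 * 3.332 / pi)
= 1.45644
A = sqrt(1.45644)
= 1.2068

1.2068


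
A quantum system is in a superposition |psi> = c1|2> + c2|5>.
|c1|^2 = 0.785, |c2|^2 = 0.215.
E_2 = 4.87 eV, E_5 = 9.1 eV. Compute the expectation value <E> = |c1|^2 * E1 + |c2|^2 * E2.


<E> = |c1|^2 * E1 + |c2|^2 * E2
= 0.785 * 4.87 + 0.215 * 9.1
= 3.823 + 1.9565
= 5.7794 eV

5.7794


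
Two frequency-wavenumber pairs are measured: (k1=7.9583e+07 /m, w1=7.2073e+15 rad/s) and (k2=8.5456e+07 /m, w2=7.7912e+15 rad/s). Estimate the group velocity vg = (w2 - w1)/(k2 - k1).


vg = (w2 - w1) / (k2 - k1)
= (7.7912e+15 - 7.2073e+15) / (8.5456e+07 - 7.9583e+07)
= 5.8390e+14 / 5.8730e+06
= 9.9421e+07 m/s

9.9421e+07


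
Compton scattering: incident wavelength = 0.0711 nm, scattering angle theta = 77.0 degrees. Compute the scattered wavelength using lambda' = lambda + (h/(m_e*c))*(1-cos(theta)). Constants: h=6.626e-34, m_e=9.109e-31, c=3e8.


Compton wavelength: h/(m_e*c) = 2.4247e-12 m
d_lambda = 2.4247e-12 * (1 - cos(77.0 deg))
= 2.4247e-12 * 0.775049
= 1.8793e-12 m = 0.001879 nm
lambda' = 0.0711 + 0.001879
= 0.072979 nm

0.072979


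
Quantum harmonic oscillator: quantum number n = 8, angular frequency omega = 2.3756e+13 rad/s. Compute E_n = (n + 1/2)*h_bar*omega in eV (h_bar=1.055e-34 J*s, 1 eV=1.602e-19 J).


E = (n + 1/2) * h_bar * omega
= (8 + 0.5) * 1.055e-34 * 2.3756e+13
= 8.5 * 2.5063e-21
= 2.1303e-20 J
= 0.133 eV

0.133


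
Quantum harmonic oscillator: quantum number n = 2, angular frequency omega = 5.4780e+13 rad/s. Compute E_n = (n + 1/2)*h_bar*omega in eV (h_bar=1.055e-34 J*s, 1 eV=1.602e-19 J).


E = (n + 1/2) * h_bar * omega
= (2 + 0.5) * 1.055e-34 * 5.4780e+13
= 2.5 * 5.7793e-21
= 1.4448e-20 J
= 0.0902 eV

0.0902


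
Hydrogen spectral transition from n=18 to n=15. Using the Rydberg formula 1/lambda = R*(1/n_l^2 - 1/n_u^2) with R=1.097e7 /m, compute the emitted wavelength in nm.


1/lambda = R * (1/n_l^2 - 1/n_u^2)
= 1.097e7 * (1/15^2 - 1/18^2)
= 1.097e7 * (0.004444 - 0.003086)
= 1.097e7 * 0.001358
= 1.4898e+04 /m
lambda = 1 / 1.4898e+04 = 67125.2175 nm

67125.2175


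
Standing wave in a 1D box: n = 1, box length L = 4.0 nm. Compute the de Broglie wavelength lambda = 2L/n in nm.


lambda = 2L / n
= 2 * 4.0 / 1
= 8.0 / 1
= 8.0 nm

8.0


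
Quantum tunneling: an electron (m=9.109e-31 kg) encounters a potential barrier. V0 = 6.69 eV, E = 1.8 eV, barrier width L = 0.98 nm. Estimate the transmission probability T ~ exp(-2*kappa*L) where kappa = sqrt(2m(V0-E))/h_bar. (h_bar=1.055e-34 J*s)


V0 - E = 4.89 eV = 7.8338e-19 J
kappa = sqrt(2 * m * (V0-E)) / h_bar
= sqrt(2 * 9.109e-31 * 7.8338e-19) / 1.055e-34
= 1.1324e+10 /m
2*kappa*L = 2 * 1.1324e+10 * 0.98e-9
= 22.1942
T = exp(-22.1942) = 2.297090e-10

2.297090e-10


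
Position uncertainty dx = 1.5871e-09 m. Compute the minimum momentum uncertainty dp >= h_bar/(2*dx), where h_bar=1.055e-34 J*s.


dp = h_bar / (2 * dx)
= 1.055e-34 / (2 * 1.5871e-09)
= 1.055e-34 / 3.1742e-09
= 3.3237e-26 kg*m/s

3.3237e-26


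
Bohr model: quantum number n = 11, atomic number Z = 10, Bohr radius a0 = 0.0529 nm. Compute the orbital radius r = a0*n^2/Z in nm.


r = a0 * n^2 / Z
= 0.0529 * 11^2 / 10
= 0.0529 * 121 / 10
= 0.6401 nm

0.6401


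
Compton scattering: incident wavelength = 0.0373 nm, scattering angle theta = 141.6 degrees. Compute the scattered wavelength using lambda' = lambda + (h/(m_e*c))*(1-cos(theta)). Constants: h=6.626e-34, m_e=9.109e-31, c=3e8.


Compton wavelength: h/(m_e*c) = 2.4247e-12 m
d_lambda = 2.4247e-12 * (1 - cos(141.6 deg))
= 2.4247e-12 * 1.783693
= 4.3249e-12 m = 0.004325 nm
lambda' = 0.0373 + 0.004325
= 0.041625 nm

0.041625


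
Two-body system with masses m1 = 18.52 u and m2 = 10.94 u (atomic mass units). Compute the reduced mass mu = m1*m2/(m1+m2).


mu = m1 * m2 / (m1 + m2)
= 18.52 * 10.94 / (18.52 + 10.94)
= 202.6088 / 29.46
= 6.8774 u

6.8774


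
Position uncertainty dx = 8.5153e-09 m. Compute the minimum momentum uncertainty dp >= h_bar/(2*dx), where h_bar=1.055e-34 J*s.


dp = h_bar / (2 * dx)
= 1.055e-34 / (2 * 8.5153e-09)
= 1.055e-34 / 1.7031e-08
= 6.1947e-27 kg*m/s

6.1947e-27


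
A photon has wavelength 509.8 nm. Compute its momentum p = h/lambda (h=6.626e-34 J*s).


p = h / lambda
= 6.626e-34 / (509.8e-9)
= 6.626e-34 / 5.0980e-07
= 1.2997e-27 kg*m/s

1.2997e-27


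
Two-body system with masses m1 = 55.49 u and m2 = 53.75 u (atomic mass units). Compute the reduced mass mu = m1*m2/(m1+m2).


mu = m1 * m2 / (m1 + m2)
= 55.49 * 53.75 / (55.49 + 53.75)
= 2982.5875 / 109.24
= 27.3031 u

27.3031


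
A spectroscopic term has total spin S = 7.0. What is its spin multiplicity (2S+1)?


Spin multiplicity = 2S + 1
= 2 * 7.0 + 1
= 14.0 + 1
= 15

15


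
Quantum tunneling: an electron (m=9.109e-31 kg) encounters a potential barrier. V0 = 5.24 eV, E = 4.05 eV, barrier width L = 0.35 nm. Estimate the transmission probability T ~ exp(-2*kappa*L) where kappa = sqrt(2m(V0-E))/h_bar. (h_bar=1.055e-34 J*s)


V0 - E = 1.19 eV = 1.9064e-19 J
kappa = sqrt(2 * m * (V0-E)) / h_bar
= sqrt(2 * 9.109e-31 * 1.9064e-19) / 1.055e-34
= 5.5860e+09 /m
2*kappa*L = 2 * 5.5860e+09 * 0.35e-9
= 3.9102
T = exp(-3.9102) = 2.003619e-02

2.003619e-02


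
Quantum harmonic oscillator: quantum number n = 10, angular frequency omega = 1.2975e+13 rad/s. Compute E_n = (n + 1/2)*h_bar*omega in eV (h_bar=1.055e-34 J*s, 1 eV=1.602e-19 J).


E = (n + 1/2) * h_bar * omega
= (10 + 0.5) * 1.055e-34 * 1.2975e+13
= 10.5 * 1.3689e-21
= 1.4373e-20 J
= 0.0897 eV

0.0897


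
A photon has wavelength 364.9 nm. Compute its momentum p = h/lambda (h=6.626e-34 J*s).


p = h / lambda
= 6.626e-34 / (364.9e-9)
= 6.626e-34 / 3.6490e-07
= 1.8158e-27 kg*m/s

1.8158e-27


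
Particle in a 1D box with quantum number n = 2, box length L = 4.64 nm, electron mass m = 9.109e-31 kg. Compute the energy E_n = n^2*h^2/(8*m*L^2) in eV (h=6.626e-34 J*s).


E = n^2 * h^2 / (8 * m * L^2)
= 2^2 * (6.626e-34)^2 / (8 * 9.109e-31 * (4.64e-9)^2)
= 4 * 4.3904e-67 / (8 * 9.109e-31 * 2.1530e-17)
= 1.1194e-20 J
= 0.0699 eV

0.0699


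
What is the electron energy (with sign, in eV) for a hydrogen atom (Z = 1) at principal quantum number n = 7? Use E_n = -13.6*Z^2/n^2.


E_n = -13.6 * Z^2 / n^2
= -13.6 * 1^2 / 7^2
= -13.6 * 1 / 49
= -0.2776 eV

-0.2776


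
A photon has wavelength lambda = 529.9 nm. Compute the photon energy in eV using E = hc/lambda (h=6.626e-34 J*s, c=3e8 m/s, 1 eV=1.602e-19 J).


E = hc / lambda
= (6.626e-34)(3e8) / (529.9e-9)
= 1.9878e-25 / 5.2990e-07
= 3.7513e-19 J
Converting to eV: 3.7513e-19 / 1.602e-19
= 2.3416 eV

2.3416


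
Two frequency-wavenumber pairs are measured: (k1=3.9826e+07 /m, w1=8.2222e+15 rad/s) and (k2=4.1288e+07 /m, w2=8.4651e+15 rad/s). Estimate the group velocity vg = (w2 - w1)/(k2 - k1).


vg = (w2 - w1) / (k2 - k1)
= (8.4651e+15 - 8.2222e+15) / (4.1288e+07 - 3.9826e+07)
= 2.4290e+14 / 1.4620e+06
= 1.6614e+08 m/s

1.6614e+08


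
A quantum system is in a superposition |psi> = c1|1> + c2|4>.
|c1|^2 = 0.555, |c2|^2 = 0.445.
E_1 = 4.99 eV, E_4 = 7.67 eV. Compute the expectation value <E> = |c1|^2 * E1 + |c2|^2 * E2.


<E> = |c1|^2 * E1 + |c2|^2 * E2
= 0.555 * 4.99 + 0.445 * 7.67
= 2.7695 + 3.4131
= 6.1826 eV

6.1826


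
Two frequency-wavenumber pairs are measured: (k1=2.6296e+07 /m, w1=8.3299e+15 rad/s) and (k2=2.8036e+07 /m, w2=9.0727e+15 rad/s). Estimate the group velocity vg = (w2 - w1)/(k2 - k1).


vg = (w2 - w1) / (k2 - k1)
= (9.0727e+15 - 8.3299e+15) / (2.8036e+07 - 2.6296e+07)
= 7.4280e+14 / 1.7400e+06
= 4.2690e+08 m/s

4.2690e+08


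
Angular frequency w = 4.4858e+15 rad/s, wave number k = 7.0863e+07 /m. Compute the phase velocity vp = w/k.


vp = w / k
= 4.4858e+15 / 7.0863e+07
= 6.3302e+07 m/s

6.3302e+07


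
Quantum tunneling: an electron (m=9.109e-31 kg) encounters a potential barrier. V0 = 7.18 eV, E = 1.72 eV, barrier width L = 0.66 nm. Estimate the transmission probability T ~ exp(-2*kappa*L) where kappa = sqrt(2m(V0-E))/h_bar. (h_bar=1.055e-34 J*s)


V0 - E = 5.46 eV = 8.7469e-19 J
kappa = sqrt(2 * m * (V0-E)) / h_bar
= sqrt(2 * 9.109e-31 * 8.7469e-19) / 1.055e-34
= 1.1965e+10 /m
2*kappa*L = 2 * 1.1965e+10 * 0.66e-9
= 15.7943
T = exp(-15.7943) = 1.382414e-07

1.382414e-07


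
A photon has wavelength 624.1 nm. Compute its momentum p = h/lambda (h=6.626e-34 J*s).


p = h / lambda
= 6.626e-34 / (624.1e-9)
= 6.626e-34 / 6.2410e-07
= 1.0617e-27 kg*m/s

1.0617e-27


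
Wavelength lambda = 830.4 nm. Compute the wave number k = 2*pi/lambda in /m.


k = 2 * pi / lambda
= 6.2832 / (830.4e-9)
= 6.2832 / 8.3040e-07
= 7.5665e+06 /m

7.5665e+06


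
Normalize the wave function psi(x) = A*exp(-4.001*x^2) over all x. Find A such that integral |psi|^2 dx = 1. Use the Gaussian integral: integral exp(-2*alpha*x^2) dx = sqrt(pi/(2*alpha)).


integral |psi|^2 dx = A^2 * sqrt(pi/(2*alpha)) = 1
A^2 = sqrt(2*alpha/pi)
= sqrt(2 * 4.001 / pi)
= 1.595969
A = sqrt(1.595969)
= 1.2633

1.2633


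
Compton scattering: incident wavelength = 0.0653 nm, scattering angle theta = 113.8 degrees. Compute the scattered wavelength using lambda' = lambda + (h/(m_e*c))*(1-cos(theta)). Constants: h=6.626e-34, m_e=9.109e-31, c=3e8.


Compton wavelength: h/(m_e*c) = 2.4247e-12 m
d_lambda = 2.4247e-12 * (1 - cos(113.8 deg))
= 2.4247e-12 * 1.403545
= 3.4032e-12 m = 0.003403 nm
lambda' = 0.0653 + 0.003403
= 0.068703 nm

0.068703


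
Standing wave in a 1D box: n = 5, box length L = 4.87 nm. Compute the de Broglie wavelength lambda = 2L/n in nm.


lambda = 2L / n
= 2 * 4.87 / 5
= 9.74 / 5
= 1.948 nm

1.948


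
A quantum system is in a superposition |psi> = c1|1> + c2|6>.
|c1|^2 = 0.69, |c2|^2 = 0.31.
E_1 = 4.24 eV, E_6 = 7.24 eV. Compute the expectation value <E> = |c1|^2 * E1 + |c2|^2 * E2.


<E> = |c1|^2 * E1 + |c2|^2 * E2
= 0.69 * 4.24 + 0.31 * 7.24
= 2.9256 + 2.2444
= 5.17 eV

5.17


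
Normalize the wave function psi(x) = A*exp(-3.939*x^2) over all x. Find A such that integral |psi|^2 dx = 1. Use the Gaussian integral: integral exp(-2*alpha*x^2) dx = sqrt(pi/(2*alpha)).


integral |psi|^2 dx = A^2 * sqrt(pi/(2*alpha)) = 1
A^2 = sqrt(2*alpha/pi)
= sqrt(2 * 3.939 / pi)
= 1.583555
A = sqrt(1.583555)
= 1.2584

1.2584


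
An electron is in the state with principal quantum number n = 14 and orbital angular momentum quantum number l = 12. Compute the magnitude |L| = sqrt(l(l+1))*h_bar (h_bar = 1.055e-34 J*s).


L = sqrt(l*(l+1)) * h_bar
= sqrt(12 * 13) * 1.055e-34
= sqrt(156) * 1.055e-34
= 12.49 * 1.055e-34
= 1.3177e-33 J*s

1.3177e-33


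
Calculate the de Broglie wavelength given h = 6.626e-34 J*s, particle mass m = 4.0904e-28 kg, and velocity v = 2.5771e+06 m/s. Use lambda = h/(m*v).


lambda = h / (m * v)
= 6.626e-34 / (4.0904e-28 * 2.5771e+06)
= 6.626e-34 / 1.0541e-21
= 6.2857e-13 m

6.2857e-13


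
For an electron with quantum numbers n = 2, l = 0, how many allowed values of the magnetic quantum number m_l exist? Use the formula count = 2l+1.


m_l ranges from -l to +l in integer steps
So m_l goes from -0 to +0
Count = 2l + 1 = 2*0 + 1
= 1

1


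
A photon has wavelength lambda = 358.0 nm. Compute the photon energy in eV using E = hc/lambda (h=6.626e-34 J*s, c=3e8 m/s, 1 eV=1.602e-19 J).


E = hc / lambda
= (6.626e-34)(3e8) / (358.0e-9)
= 1.9878e-25 / 3.5800e-07
= 5.5525e-19 J
Converting to eV: 5.5525e-19 / 1.602e-19
= 3.466 eV

3.466


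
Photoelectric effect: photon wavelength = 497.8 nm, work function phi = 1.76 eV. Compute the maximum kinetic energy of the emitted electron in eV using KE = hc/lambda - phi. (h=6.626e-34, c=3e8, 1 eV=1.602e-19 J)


E_photon = hc / lambda
= (6.626e-34)(3e8) / (497.8e-9)
= 3.9932e-19 J
= 2.4926 eV
KE = E_photon - phi
= 2.4926 - 1.76
= 0.7326 eV

0.7326


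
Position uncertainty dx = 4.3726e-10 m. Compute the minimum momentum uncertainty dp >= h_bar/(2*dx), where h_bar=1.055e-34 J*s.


dp = h_bar / (2 * dx)
= 1.055e-34 / (2 * 4.3726e-10)
= 1.055e-34 / 8.7452e-10
= 1.2064e-25 kg*m/s

1.2064e-25


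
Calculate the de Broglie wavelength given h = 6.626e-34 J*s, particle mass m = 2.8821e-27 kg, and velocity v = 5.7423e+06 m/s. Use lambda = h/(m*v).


lambda = h / (m * v)
= 6.626e-34 / (2.8821e-27 * 5.7423e+06)
= 6.626e-34 / 1.6550e-20
= 4.0037e-14 m

4.0037e-14


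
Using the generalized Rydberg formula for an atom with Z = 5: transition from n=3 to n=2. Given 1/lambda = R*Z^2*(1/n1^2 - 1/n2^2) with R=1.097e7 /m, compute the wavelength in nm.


1/lambda = R * Z^2 * (1/n1^2 - 1/n2^2)
= 1.097e7 * 5^2 * (1/2^2 - 1/3^2)
= 1.097e7 * 25 * (0.25 - 0.111111)
= 3.8090e+07 /m
lambda = 1 / 3.8090e+07
= 26.2534 nm

26.2534


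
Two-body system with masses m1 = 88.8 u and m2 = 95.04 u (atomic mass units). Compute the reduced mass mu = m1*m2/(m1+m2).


mu = m1 * m2 / (m1 + m2)
= 88.8 * 95.04 / (88.8 + 95.04)
= 8439.552 / 183.84
= 45.907 u

45.907


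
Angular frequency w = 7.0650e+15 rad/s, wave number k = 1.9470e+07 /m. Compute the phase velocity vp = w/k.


vp = w / k
= 7.0650e+15 / 1.9470e+07
= 3.6287e+08 m/s

3.6287e+08


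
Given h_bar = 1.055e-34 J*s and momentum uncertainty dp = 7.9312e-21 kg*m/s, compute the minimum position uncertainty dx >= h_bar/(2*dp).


dx = h_bar / (2 * dp)
= 1.055e-34 / (2 * 7.9312e-21)
= 1.055e-34 / 1.5862e-20
= 6.6509e-15 m

6.6509e-15


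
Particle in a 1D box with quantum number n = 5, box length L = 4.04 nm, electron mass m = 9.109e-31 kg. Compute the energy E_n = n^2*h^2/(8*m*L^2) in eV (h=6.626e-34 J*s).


E = n^2 * h^2 / (8 * m * L^2)
= 5^2 * (6.626e-34)^2 / (8 * 9.109e-31 * (4.04e-9)^2)
= 25 * 4.3904e-67 / (8 * 9.109e-31 * 1.6322e-17)
= 9.2283e-20 J
= 0.576 eV

0.576


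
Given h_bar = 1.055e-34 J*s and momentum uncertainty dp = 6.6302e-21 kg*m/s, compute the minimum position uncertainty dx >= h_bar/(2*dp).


dx = h_bar / (2 * dp)
= 1.055e-34 / (2 * 6.6302e-21)
= 1.055e-34 / 1.3260e-20
= 7.9560e-15 m

7.9560e-15


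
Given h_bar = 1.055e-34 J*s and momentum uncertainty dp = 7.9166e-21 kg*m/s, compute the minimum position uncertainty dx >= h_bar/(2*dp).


dx = h_bar / (2 * dp)
= 1.055e-34 / (2 * 7.9166e-21)
= 1.055e-34 / 1.5833e-20
= 6.6632e-15 m

6.6632e-15


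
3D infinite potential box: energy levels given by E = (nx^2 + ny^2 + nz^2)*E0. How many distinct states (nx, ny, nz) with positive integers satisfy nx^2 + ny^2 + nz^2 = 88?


Enumerate all (nx, ny, nz) with nx^2 + ny^2 + nz^2 = 88:
(4,6,6)
(6,4,6)
(6,6,4)
Total degeneracy = 3

3


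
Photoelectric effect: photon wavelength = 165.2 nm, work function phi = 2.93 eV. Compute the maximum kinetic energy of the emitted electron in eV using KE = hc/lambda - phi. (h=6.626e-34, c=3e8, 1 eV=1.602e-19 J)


E_photon = hc / lambda
= (6.626e-34)(3e8) / (165.2e-9)
= 1.2033e-18 J
= 7.511 eV
KE = E_photon - phi
= 7.511 - 2.93
= 4.581 eV

4.581


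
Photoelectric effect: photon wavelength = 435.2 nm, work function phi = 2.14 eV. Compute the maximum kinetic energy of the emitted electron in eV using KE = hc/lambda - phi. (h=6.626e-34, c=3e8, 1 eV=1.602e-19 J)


E_photon = hc / lambda
= (6.626e-34)(3e8) / (435.2e-9)
= 4.5676e-19 J
= 2.8512 eV
KE = E_photon - phi
= 2.8512 - 2.14
= 0.7112 eV

0.7112


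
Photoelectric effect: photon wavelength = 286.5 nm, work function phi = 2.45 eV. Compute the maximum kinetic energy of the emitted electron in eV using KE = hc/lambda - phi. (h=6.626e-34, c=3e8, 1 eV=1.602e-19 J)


E_photon = hc / lambda
= (6.626e-34)(3e8) / (286.5e-9)
= 6.9382e-19 J
= 4.331 eV
KE = E_photon - phi
= 4.331 - 2.45
= 1.881 eV

1.881


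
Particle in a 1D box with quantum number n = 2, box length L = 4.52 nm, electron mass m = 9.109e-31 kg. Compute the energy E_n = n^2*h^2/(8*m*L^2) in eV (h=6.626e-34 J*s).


E = n^2 * h^2 / (8 * m * L^2)
= 2^2 * (6.626e-34)^2 / (8 * 9.109e-31 * (4.52e-9)^2)
= 4 * 4.3904e-67 / (8 * 9.109e-31 * 2.0430e-17)
= 1.1796e-20 J
= 0.0736 eV

0.0736


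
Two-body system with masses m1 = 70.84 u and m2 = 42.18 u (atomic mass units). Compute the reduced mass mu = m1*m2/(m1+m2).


mu = m1 * m2 / (m1 + m2)
= 70.84 * 42.18 / (70.84 + 42.18)
= 2988.0312 / 113.02
= 26.4381 u

26.4381


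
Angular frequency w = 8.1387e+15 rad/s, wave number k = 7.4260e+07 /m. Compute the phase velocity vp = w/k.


vp = w / k
= 8.1387e+15 / 7.4260e+07
= 1.0960e+08 m/s

1.0960e+08


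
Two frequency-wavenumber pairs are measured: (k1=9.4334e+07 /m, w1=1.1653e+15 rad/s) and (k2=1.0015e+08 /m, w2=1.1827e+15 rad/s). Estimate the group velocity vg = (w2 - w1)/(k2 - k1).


vg = (w2 - w1) / (k2 - k1)
= (1.1827e+15 - 1.1653e+15) / (1.0015e+08 - 9.4334e+07)
= 1.7400e+13 / 5.8160e+06
= 2.9917e+06 m/s

2.9917e+06


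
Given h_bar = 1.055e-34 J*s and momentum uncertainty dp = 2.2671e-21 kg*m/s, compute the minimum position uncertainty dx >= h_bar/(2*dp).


dx = h_bar / (2 * dp)
= 1.055e-34 / (2 * 2.2671e-21)
= 1.055e-34 / 4.5342e-21
= 2.3268e-14 m

2.3268e-14


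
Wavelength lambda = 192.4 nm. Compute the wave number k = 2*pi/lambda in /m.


k = 2 * pi / lambda
= 6.2832 / (192.4e-9)
= 6.2832 / 1.9240e-07
= 3.2657e+07 /m

3.2657e+07


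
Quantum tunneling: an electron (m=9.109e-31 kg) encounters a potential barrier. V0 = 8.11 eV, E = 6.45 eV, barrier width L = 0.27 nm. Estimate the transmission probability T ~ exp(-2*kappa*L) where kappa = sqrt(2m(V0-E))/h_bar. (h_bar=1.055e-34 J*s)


V0 - E = 1.66 eV = 2.6593e-19 J
kappa = sqrt(2 * m * (V0-E)) / h_bar
= sqrt(2 * 9.109e-31 * 2.6593e-19) / 1.055e-34
= 6.5976e+09 /m
2*kappa*L = 2 * 6.5976e+09 * 0.27e-9
= 3.5627
T = exp(-3.5627) = 2.836268e-02

2.836268e-02


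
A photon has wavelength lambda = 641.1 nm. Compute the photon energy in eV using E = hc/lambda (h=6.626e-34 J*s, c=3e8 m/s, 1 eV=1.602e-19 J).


E = hc / lambda
= (6.626e-34)(3e8) / (641.1e-9)
= 1.9878e-25 / 6.4110e-07
= 3.1006e-19 J
Converting to eV: 3.1006e-19 / 1.602e-19
= 1.9355 eV

1.9355


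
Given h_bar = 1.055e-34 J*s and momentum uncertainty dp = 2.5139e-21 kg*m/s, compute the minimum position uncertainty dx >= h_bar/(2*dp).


dx = h_bar / (2 * dp)
= 1.055e-34 / (2 * 2.5139e-21)
= 1.055e-34 / 5.0278e-21
= 2.0983e-14 m

2.0983e-14


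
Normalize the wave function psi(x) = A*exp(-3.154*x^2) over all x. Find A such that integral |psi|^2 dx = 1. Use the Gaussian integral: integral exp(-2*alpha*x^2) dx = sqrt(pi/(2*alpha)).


integral |psi|^2 dx = A^2 * sqrt(pi/(2*alpha)) = 1
A^2 = sqrt(2*alpha/pi)
= sqrt(2 * 3.154 / pi)
= 1.417003
A = sqrt(1.417003)
= 1.1904

1.1904
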